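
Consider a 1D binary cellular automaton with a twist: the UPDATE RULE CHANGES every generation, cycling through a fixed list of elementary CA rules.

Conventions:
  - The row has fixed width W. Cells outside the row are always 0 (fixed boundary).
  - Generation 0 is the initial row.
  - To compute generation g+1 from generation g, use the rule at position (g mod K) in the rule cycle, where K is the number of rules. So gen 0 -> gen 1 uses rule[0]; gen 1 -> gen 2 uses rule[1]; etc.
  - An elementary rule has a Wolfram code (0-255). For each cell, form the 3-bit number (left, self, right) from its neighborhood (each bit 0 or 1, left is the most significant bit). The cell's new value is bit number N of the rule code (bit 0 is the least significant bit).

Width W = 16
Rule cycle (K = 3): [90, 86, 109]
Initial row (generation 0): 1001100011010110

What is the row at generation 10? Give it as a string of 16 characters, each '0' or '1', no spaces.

Gen 0: 1001100011010110
Gen 1 (rule 90): 0111110111000111
Gen 2 (rule 86): 1000010001101001
Gen 3 (rule 109): 1011010101111001
Gen 4 (rule 90): 0011000001001110
Gen 5 (rule 86): 0101100011110011
Gen 6 (rule 109): 0111101010010011
Gen 7 (rule 90): 1100100001101111
Gen 8 (rule 86): 0111110010100001
Gen 9 (rule 109): 0100010011101101
Gen 10 (rule 90): 1010101110101100

Answer: 1010101110101100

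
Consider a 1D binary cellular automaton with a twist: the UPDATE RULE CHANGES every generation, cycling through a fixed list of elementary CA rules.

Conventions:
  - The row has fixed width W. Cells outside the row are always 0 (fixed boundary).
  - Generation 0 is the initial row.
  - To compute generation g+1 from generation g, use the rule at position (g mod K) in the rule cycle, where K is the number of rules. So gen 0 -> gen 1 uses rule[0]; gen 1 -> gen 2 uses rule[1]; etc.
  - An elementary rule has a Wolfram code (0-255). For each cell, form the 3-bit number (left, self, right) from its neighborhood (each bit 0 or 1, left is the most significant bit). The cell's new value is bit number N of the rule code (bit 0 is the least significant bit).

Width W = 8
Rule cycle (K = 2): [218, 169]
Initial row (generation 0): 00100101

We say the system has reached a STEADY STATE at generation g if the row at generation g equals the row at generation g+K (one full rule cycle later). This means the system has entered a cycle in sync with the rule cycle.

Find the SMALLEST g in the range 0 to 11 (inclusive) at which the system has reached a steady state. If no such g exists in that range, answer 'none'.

Answer: 5

Derivation:
Gen 0: 00100101
Gen 1 (rule 218): 01011000
Gen 2 (rule 169): 00110011
Gen 3 (rule 218): 01111111
Gen 4 (rule 169): 01111110
Gen 5 (rule 218): 11111111
Gen 6 (rule 169): 11111110
Gen 7 (rule 218): 11111111
Gen 8 (rule 169): 11111110
Gen 9 (rule 218): 11111111
Gen 10 (rule 169): 11111110
Gen 11 (rule 218): 11111111
Gen 12 (rule 169): 11111110
Gen 13 (rule 218): 11111111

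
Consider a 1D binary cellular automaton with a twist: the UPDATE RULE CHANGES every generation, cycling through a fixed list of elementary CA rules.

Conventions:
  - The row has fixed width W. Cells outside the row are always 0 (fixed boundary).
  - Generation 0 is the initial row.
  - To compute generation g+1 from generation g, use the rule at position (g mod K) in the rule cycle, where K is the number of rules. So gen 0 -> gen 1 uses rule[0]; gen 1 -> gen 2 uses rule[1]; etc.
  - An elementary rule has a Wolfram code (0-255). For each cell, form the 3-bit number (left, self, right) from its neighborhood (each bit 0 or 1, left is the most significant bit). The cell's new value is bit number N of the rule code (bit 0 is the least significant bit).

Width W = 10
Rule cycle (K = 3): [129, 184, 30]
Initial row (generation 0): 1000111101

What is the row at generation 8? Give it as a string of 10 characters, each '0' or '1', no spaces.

Answer: 0010111110

Derivation:
Gen 0: 1000111101
Gen 1 (rule 129): 0010011000
Gen 2 (rule 184): 0001010100
Gen 3 (rule 30): 0011010110
Gen 4 (rule 129): 1000000000
Gen 5 (rule 184): 0100000000
Gen 6 (rule 30): 1110000000
Gen 7 (rule 129): 0100111111
Gen 8 (rule 184): 0010111110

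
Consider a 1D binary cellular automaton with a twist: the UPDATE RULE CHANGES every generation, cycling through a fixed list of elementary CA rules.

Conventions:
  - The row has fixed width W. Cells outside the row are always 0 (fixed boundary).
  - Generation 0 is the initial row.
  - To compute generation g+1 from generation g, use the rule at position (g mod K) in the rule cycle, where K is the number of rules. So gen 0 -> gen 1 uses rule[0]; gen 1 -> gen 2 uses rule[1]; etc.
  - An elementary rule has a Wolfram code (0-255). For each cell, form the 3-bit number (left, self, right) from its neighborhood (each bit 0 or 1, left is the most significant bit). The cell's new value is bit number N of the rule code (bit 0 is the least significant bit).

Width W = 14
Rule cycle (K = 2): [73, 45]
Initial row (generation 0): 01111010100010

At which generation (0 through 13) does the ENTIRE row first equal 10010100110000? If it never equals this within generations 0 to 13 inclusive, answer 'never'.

Gen 0: 01111010100010
Gen 1 (rule 73): 01001000001000
Gen 2 (rule 45): 01001011101011
Gen 3 (rule 73): 00000010100011
Gen 4 (rule 45): 11111011101010
Gen 5 (rule 73): 10001010100000
Gen 6 (rule 45): 10101111101111
Gen 7 (rule 73): 00001000101001
Gen 8 (rule 45): 11101010111001
Gen 9 (rule 73): 10100000101000
Gen 10 (rule 45): 11101110111011
Gen 11 (rule 73): 10101010101011
Gen 12 (rule 45): 11111111111110
Gen 13 (rule 73): 10000000000010

Answer: never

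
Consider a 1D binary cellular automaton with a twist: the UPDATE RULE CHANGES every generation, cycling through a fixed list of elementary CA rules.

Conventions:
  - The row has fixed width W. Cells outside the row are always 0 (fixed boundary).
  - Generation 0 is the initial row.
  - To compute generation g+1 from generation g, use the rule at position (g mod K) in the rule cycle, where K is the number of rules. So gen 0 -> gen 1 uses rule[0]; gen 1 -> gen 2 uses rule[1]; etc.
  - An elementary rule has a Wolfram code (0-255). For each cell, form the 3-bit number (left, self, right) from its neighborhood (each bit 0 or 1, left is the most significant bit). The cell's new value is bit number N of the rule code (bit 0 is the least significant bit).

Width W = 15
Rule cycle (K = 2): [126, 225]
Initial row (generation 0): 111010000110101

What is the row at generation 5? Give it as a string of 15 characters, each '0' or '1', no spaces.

Answer: 110011111111110

Derivation:
Gen 0: 111010000110101
Gen 1 (rule 126): 101111001111111
Gen 2 (rule 225): 010111000111111
Gen 3 (rule 126): 111101101100001
Gen 4 (rule 225): 011110110101100
Gen 5 (rule 126): 110011111111110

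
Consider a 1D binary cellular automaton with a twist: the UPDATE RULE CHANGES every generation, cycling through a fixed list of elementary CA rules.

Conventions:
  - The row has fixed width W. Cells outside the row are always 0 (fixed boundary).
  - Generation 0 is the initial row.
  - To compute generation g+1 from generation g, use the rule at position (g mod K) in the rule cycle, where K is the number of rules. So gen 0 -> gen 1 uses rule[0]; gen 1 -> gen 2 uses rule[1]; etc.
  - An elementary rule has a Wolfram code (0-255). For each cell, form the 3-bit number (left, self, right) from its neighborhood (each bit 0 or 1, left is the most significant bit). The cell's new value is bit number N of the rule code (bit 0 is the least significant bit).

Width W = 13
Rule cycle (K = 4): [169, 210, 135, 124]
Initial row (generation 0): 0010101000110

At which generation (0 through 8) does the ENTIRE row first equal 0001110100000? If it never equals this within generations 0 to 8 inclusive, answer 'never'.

Answer: never

Derivation:
Gen 0: 0010101000110
Gen 1 (rule 169): 1001010010100
Gen 2 (rule 210): 0110001100010
Gen 3 (rule 135): 1000110001110
Gen 4 (rule 124): 1100111001011
Gen 5 (rule 169): 1000110000110
Gen 6 (rule 210): 0101011001011
Gen 7 (rule 135): 1101000011000
Gen 8 (rule 124): 1111100011100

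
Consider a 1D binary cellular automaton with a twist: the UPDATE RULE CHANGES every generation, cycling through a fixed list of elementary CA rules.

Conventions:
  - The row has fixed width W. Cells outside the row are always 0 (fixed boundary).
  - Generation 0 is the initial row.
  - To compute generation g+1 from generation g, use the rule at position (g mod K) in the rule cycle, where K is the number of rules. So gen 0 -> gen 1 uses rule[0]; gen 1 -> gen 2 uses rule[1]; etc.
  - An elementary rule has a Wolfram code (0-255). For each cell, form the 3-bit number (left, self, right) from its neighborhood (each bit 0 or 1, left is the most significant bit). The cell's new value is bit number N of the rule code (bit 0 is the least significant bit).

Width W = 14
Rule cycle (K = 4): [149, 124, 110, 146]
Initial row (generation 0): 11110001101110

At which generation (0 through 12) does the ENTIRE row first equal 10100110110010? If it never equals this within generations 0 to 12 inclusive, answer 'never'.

Gen 0: 11110001101110
Gen 1 (rule 149): 01101100000101
Gen 2 (rule 124): 01111110000111
Gen 3 (rule 110): 11000010001101
Gen 4 (rule 146): 00100101010000
Gen 5 (rule 149): 10110101011111
Gen 6 (rule 124): 11111111110001
Gen 7 (rule 110): 10000000010011
Gen 8 (rule 146): 01000000101100
Gen 9 (rule 149): 01111110100011
Gen 10 (rule 124): 01000011110011
Gen 11 (rule 110): 11000110010111
Gen 12 (rule 146): 00101001100010

Answer: never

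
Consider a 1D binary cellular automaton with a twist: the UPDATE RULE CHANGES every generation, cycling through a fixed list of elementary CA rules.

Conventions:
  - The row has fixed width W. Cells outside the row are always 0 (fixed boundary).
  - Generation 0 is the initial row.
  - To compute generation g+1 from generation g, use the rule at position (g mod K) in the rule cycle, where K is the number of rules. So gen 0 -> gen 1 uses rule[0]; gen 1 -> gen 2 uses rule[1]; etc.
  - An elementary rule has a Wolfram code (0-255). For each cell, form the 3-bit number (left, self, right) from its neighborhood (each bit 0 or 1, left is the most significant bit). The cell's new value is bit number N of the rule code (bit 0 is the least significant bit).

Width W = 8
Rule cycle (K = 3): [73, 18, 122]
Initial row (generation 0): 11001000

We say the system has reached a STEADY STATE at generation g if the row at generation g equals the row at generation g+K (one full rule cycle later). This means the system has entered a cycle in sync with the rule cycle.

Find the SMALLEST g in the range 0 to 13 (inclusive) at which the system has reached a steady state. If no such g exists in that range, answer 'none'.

Gen 0: 11001000
Gen 1 (rule 73): 11000011
Gen 2 (rule 18): 00100100
Gen 3 (rule 122): 01011010
Gen 4 (rule 73): 00011000
Gen 5 (rule 18): 00100100
Gen 6 (rule 122): 01011010
Gen 7 (rule 73): 00011000
Gen 8 (rule 18): 00100100
Gen 9 (rule 122): 01011010
Gen 10 (rule 73): 00011000
Gen 11 (rule 18): 00100100
Gen 12 (rule 122): 01011010
Gen 13 (rule 73): 00011000
Gen 14 (rule 18): 00100100
Gen 15 (rule 122): 01011010
Gen 16 (rule 73): 00011000

Answer: 2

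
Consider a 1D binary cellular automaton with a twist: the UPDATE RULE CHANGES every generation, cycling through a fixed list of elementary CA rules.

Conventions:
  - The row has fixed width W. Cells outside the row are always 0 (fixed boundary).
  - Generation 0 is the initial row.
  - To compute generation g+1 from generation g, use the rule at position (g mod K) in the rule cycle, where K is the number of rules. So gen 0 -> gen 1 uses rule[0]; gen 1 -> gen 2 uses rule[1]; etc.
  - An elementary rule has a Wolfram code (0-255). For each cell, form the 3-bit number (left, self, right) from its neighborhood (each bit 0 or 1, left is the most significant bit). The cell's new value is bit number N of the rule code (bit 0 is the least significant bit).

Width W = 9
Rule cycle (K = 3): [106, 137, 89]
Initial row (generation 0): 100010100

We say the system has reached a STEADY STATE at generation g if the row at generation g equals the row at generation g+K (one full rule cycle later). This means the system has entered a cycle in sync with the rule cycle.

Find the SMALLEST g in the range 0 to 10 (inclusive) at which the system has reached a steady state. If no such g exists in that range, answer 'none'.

Answer: none

Derivation:
Gen 0: 100010100
Gen 1 (rule 106): 000101000
Gen 2 (rule 137): 110000011
Gen 3 (rule 89): 111111011
Gen 4 (rule 106): 100001111
Gen 5 (rule 137): 001101110
Gen 6 (rule 89): 101101011
Gen 7 (rule 106): 011110111
Gen 8 (rule 137): 011100110
Gen 9 (rule 89): 010110111
Gen 10 (rule 106): 101111101
Gen 11 (rule 137): 001111000
Gen 12 (rule 89): 101001111
Gen 13 (rule 106): 010011001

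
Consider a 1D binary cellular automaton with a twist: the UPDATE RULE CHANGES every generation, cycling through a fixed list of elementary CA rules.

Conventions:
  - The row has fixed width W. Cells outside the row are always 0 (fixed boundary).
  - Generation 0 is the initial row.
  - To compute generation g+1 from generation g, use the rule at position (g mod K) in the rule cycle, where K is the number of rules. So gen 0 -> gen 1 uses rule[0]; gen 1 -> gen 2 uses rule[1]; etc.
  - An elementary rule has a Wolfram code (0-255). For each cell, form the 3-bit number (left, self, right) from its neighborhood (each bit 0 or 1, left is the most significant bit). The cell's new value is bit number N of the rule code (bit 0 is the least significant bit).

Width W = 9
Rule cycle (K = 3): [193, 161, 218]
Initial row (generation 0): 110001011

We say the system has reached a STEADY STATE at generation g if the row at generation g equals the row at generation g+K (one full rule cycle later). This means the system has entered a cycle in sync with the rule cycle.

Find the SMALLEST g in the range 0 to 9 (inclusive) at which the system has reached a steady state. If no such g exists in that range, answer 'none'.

Gen 0: 110001011
Gen 1 (rule 193): 010100001
Gen 2 (rule 161): 001001100
Gen 3 (rule 218): 010111110
Gen 4 (rule 193): 000011110
Gen 5 (rule 161): 111001100
Gen 6 (rule 218): 111111110
Gen 7 (rule 193): 011111110
Gen 8 (rule 161): 001111100
Gen 9 (rule 218): 011111110
Gen 10 (rule 193): 001111110
Gen 11 (rule 161): 100111100
Gen 12 (rule 218): 011111110

Answer: 9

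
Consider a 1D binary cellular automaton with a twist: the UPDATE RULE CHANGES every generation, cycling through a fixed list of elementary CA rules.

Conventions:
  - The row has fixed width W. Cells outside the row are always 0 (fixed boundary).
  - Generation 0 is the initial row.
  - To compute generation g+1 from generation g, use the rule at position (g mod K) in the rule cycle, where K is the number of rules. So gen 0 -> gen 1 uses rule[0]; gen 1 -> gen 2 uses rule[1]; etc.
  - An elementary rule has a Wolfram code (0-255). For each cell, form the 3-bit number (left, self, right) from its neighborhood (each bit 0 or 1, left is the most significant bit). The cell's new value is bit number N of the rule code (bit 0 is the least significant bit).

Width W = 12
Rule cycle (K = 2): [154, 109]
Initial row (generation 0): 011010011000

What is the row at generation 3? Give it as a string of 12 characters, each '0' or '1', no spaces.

Gen 0: 011010011000
Gen 1 (rule 154): 110001110100
Gen 2 (rule 109): 110101011101
Gen 3 (rule 154): 100000011000

Answer: 100000011000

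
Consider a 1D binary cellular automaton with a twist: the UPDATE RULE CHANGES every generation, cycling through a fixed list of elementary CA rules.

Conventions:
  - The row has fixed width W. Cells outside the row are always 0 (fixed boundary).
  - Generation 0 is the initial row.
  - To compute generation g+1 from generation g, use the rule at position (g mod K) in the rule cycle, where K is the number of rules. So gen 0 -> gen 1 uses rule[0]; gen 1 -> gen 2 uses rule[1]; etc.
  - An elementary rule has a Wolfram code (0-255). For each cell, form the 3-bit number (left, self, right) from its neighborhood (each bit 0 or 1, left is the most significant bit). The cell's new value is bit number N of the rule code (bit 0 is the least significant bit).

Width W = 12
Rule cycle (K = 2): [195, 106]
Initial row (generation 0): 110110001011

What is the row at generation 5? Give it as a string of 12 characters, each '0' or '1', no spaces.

Gen 0: 110110001011
Gen 1 (rule 195): 010010110001
Gen 2 (rule 106): 100101110010
Gen 3 (rule 195): 001000110100
Gen 4 (rule 106): 010001111000
Gen 5 (rule 195): 100110111011

Answer: 100110111011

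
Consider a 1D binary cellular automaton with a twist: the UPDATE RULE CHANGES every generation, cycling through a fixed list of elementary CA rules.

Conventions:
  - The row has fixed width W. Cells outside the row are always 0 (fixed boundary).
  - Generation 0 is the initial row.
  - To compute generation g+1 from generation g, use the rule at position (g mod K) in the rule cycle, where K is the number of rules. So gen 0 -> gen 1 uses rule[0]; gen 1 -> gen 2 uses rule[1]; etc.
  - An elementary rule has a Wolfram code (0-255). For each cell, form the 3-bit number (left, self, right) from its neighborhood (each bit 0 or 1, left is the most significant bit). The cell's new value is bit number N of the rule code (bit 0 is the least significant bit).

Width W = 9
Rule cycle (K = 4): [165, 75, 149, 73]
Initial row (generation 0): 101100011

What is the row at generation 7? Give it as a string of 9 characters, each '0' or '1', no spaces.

Gen 0: 101100011
Gen 1 (rule 165): 110001000
Gen 2 (rule 75): 110110011
Gen 3 (rule 149): 000001000
Gen 4 (rule 73): 111100011
Gen 5 (rule 165): 011001000
Gen 6 (rule 75): 111010011
Gen 7 (rule 149): 010011000

Answer: 010011000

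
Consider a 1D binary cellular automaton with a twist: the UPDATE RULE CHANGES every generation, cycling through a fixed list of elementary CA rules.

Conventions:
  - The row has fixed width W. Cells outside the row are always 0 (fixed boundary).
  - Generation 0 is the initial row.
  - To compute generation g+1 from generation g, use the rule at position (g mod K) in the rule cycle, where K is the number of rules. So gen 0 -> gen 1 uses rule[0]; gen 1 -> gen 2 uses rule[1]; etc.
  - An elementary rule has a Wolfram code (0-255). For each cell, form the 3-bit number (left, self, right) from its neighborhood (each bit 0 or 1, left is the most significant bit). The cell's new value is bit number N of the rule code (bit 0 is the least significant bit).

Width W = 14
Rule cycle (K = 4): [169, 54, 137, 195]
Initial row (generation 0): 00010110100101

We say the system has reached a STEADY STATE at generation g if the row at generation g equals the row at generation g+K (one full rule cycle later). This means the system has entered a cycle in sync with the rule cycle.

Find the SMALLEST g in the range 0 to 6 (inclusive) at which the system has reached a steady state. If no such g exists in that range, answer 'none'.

Answer: none

Derivation:
Gen 0: 00010110100101
Gen 1 (rule 169): 11001101000010
Gen 2 (rule 54): 00110011100111
Gen 3 (rule 137): 10100011000110
Gen 4 (rule 195): 00001101011010
Gen 5 (rule 169): 11101010110100
Gen 6 (rule 54): 00011111001110
Gen 7 (rule 137): 11011110001100
Gen 8 (rule 195): 01001110110101
Gen 9 (rule 169): 00001101101010
Gen 10 (rule 54): 00010010011111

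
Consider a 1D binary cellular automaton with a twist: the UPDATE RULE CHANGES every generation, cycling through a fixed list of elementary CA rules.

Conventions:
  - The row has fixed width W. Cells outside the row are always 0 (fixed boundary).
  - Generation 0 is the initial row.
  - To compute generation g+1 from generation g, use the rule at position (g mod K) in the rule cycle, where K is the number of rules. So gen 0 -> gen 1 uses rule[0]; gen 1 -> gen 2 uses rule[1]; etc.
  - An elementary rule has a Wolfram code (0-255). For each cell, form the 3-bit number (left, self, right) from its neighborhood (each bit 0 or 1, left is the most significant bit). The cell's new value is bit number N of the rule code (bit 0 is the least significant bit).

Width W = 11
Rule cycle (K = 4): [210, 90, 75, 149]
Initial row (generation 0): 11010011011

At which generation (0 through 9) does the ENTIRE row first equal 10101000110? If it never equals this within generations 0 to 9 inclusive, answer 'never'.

Gen 0: 11010011011
Gen 1 (rule 210): 01001101001
Gen 2 (rule 90): 10111100110
Gen 3 (rule 75): 00100101110
Gen 4 (rule 149): 10110100101
Gen 5 (rule 210): 00010011000
Gen 6 (rule 90): 00101111100
Gen 7 (rule 75): 11001000101
Gen 8 (rule 149): 00101110101
Gen 9 (rule 210): 01000110000

Answer: never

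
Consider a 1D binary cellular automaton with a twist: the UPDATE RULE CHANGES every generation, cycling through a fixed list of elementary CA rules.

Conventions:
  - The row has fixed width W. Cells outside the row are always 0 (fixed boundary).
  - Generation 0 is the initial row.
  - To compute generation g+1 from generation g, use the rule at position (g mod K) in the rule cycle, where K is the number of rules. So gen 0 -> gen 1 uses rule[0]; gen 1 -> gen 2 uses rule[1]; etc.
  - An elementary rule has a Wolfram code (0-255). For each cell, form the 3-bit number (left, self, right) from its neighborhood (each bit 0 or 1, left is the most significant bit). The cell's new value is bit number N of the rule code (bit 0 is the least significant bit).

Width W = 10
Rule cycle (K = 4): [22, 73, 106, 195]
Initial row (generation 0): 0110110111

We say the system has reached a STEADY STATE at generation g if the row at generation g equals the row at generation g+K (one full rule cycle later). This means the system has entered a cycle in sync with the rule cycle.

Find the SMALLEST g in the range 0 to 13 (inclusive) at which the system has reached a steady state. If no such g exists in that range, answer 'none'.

Gen 0: 0110110111
Gen 1 (rule 22): 1000000000
Gen 2 (rule 73): 0011111111
Gen 3 (rule 106): 0110000001
Gen 4 (rule 195): 1010111110
Gen 5 (rule 22): 1010000001
Gen 6 (rule 73): 0000111100
Gen 7 (rule 106): 0001100100
Gen 8 (rule 195): 1110101001
Gen 9 (rule 22): 0000101111
Gen 10 (rule 73): 1110001001
Gen 11 (rule 106): 1010010010
Gen 12 (rule 195): 0000100100
Gen 13 (rule 22): 0001111110
Gen 14 (rule 73): 1101000010
Gen 15 (rule 106): 1110000100
Gen 16 (rule 195): 0110111001
Gen 17 (rule 22): 1000000111

Answer: none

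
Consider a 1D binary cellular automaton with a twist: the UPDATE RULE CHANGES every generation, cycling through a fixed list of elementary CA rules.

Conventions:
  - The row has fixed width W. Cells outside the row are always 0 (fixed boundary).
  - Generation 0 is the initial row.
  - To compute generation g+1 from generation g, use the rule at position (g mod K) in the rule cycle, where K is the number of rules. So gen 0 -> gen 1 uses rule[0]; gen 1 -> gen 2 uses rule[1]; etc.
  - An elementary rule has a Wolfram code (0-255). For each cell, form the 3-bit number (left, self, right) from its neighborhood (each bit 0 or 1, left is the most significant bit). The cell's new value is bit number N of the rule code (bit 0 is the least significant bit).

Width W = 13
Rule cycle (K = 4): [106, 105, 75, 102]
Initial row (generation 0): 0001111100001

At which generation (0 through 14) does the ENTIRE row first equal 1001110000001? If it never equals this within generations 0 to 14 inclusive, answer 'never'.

Gen 0: 0001111100001
Gen 1 (rule 106): 0011000100010
Gen 2 (rule 105): 1011010001000
Gen 3 (rule 75): 0011000110011
Gen 4 (rule 102): 0101001010101
Gen 5 (rule 106): 1010010101010
Gen 6 (rule 105): 0100001010100
Gen 7 (rule 75): 1001110000001
Gen 8 (rule 102): 1010010000011
Gen 9 (rule 106): 0100100000111
Gen 10 (rule 105): 0000001110101
Gen 11 (rule 75): 1111111010000
Gen 12 (rule 102): 0000001110000
Gen 13 (rule 106): 0000011010000
Gen 14 (rule 105): 1111011100111

Answer: 7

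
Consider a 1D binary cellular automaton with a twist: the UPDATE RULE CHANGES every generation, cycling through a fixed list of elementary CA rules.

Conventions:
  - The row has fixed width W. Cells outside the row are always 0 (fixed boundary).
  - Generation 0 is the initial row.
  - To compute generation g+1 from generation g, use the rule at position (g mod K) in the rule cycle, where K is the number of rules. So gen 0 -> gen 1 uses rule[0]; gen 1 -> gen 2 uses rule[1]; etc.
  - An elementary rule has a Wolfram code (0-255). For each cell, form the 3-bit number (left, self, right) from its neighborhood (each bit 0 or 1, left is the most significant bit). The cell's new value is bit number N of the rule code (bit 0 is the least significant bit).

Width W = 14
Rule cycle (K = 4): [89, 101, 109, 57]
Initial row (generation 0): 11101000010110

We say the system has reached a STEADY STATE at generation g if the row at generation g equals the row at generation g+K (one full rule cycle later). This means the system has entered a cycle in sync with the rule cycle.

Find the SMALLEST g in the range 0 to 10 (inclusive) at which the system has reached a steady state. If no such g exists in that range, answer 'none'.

Gen 0: 11101000010110
Gen 1 (rule 89): 10100111000111
Gen 2 (rule 101): 11100001010001
Gen 3 (rule 109): 10101101110101
Gen 4 (rule 57): 01011011001010
Gen 5 (rule 89): 00011011100001
Gen 6 (rule 101): 11001100101101
Gen 7 (rule 109): 11001100111111
Gen 8 (rule 57): 10101010100000
Gen 9 (rule 89): 00000000011111
Gen 10 (rule 101): 11111111000001
Gen 11 (rule 109): 10000001011101
Gen 12 (rule 57): 01111100110010
Gen 13 (rule 89): 01000110111001
Gen 14 (rule 101): 01010011001001

Answer: none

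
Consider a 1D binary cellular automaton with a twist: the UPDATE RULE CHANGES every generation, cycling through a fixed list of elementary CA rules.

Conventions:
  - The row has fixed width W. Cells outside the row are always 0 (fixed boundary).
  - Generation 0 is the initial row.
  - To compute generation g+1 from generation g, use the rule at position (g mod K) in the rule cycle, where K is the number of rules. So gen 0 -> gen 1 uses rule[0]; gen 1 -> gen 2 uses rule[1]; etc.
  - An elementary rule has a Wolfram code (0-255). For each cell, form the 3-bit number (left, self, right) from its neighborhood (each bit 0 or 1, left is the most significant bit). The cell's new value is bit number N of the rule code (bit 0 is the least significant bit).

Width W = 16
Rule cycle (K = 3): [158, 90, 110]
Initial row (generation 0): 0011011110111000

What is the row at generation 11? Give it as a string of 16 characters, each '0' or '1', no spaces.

Answer: 1000001110110001

Derivation:
Gen 0: 0011011110111000
Gen 1 (rule 158): 0110011100110100
Gen 2 (rule 90): 1111110111110010
Gen 3 (rule 110): 1000011100010110
Gen 4 (rule 158): 1100111010110101
Gen 5 (rule 90): 1111101000110000
Gen 6 (rule 110): 1000111001110000
Gen 7 (rule 158): 1101110111101000
Gen 8 (rule 90): 1101010100100100
Gen 9 (rule 110): 1111111101101100
Gen 10 (rule 158): 1111111001001010
Gen 11 (rule 90): 1000001110110001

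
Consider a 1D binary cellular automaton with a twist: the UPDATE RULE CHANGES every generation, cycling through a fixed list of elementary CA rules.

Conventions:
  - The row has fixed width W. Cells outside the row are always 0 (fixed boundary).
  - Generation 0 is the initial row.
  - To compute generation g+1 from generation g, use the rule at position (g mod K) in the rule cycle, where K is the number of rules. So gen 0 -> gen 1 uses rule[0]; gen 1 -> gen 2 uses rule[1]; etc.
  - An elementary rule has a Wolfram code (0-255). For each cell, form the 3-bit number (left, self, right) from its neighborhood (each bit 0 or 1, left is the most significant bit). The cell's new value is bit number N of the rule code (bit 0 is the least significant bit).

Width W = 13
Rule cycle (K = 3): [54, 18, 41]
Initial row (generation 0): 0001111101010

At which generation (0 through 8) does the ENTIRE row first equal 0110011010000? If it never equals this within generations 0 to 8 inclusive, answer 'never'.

Answer: never

Derivation:
Gen 0: 0001111101010
Gen 1 (rule 54): 0010000011111
Gen 2 (rule 18): 0101000100000
Gen 3 (rule 41): 0010010001111
Gen 4 (rule 54): 0111111010000
Gen 5 (rule 18): 1000000001000
Gen 6 (rule 41): 0011111100011
Gen 7 (rule 54): 0100000010100
Gen 8 (rule 18): 1010000100010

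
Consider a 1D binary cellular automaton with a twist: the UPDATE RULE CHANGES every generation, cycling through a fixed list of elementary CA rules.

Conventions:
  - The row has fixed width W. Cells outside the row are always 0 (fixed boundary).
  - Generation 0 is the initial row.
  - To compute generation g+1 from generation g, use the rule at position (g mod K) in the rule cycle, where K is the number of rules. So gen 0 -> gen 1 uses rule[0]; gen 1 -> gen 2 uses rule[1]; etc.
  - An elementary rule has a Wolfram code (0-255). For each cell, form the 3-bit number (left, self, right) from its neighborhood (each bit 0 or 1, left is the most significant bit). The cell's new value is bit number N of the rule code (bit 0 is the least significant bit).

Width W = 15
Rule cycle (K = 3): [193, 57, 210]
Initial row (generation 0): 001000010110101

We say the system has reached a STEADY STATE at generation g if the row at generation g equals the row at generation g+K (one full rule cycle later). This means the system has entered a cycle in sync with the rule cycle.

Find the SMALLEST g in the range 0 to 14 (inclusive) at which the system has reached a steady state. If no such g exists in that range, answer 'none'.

Gen 0: 001000010110101
Gen 1 (rule 193): 100011000010000
Gen 2 (rule 57): 011010111001111
Gen 3 (rule 210): 101000011110111
Gen 4 (rule 193): 000011001110011
Gen 5 (rule 57): 111010101001010
Gen 6 (rule 210): 011000000110001
Gen 7 (rule 193): 001011110010100
Gen 8 (rule 57): 100110001001011
Gen 9 (rule 210): 011011010110001
Gen 10 (rule 193): 001001000010100
Gen 11 (rule 57): 100100111001011
Gen 12 (rule 210): 011011011110001
Gen 13 (rule 193): 001001001110100
Gen 14 (rule 57): 100100101001011
Gen 15 (rule 210): 011011000110001
Gen 16 (rule 193): 001001010010100
Gen 17 (rule 57): 100100101001011

Answer: 14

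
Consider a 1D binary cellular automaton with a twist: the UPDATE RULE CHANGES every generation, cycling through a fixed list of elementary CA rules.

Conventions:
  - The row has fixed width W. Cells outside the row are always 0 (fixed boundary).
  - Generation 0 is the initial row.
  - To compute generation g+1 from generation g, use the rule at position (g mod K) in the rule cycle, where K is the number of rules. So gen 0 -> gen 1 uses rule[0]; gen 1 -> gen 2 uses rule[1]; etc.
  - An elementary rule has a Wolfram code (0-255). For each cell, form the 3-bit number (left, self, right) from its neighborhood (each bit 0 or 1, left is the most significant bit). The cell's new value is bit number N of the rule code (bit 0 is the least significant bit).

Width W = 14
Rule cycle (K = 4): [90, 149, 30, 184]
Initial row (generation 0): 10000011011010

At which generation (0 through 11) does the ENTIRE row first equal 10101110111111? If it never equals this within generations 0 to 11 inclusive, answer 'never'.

Gen 0: 10000011011010
Gen 1 (rule 90): 01000111011001
Gen 2 (rule 149): 01110010000101
Gen 3 (rule 30): 11001111001101
Gen 4 (rule 184): 10101110101010
Gen 5 (rule 90): 00001010000001
Gen 6 (rule 149): 11101011111101
Gen 7 (rule 30): 10001010000001
Gen 8 (rule 184): 01000101000000
Gen 9 (rule 90): 10101000100000
Gen 10 (rule 149): 10101110111111
Gen 11 (rule 30): 10101000100000

Answer: 10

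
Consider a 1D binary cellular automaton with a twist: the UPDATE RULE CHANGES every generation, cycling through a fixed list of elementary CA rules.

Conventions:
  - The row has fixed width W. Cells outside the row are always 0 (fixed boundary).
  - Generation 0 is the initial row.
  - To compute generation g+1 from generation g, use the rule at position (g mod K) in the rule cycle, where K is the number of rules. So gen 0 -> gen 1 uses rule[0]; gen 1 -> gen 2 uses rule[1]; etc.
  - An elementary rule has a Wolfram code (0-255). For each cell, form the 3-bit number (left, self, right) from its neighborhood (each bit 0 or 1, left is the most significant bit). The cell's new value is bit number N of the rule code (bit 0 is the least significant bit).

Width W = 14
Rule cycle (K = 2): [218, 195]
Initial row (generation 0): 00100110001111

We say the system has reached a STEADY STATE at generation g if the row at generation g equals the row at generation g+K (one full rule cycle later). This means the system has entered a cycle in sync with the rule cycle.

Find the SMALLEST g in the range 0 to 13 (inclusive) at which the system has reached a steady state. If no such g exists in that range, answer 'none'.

Answer: 3

Derivation:
Gen 0: 00100110001111
Gen 1 (rule 218): 01011111011111
Gen 2 (rule 195): 10001111001111
Gen 3 (rule 218): 01011111111111
Gen 4 (rule 195): 10001111111111
Gen 5 (rule 218): 01011111111111
Gen 6 (rule 195): 10001111111111
Gen 7 (rule 218): 01011111111111
Gen 8 (rule 195): 10001111111111
Gen 9 (rule 218): 01011111111111
Gen 10 (rule 195): 10001111111111
Gen 11 (rule 218): 01011111111111
Gen 12 (rule 195): 10001111111111
Gen 13 (rule 218): 01011111111111
Gen 14 (rule 195): 10001111111111
Gen 15 (rule 218): 01011111111111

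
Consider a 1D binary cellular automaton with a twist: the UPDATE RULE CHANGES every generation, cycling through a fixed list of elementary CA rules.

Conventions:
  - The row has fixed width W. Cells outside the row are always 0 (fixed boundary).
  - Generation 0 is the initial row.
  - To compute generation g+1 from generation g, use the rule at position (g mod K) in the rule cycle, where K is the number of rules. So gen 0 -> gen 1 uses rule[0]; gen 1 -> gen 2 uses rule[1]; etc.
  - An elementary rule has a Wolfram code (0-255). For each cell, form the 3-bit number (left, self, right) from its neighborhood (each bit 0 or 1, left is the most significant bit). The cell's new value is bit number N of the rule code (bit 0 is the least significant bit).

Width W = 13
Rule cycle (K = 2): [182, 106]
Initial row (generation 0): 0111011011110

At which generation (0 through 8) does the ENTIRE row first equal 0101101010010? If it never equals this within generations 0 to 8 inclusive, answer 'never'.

Answer: 8

Derivation:
Gen 0: 0111011011110
Gen 1 (rule 182): 1010100101101
Gen 2 (rule 106): 0101001011110
Gen 3 (rule 182): 1111111101101
Gen 4 (rule 106): 1000000111110
Gen 5 (rule 182): 1100001011101
Gen 6 (rule 106): 1100010110110
Gen 7 (rule 182): 0010111001001
Gen 8 (rule 106): 0101101010010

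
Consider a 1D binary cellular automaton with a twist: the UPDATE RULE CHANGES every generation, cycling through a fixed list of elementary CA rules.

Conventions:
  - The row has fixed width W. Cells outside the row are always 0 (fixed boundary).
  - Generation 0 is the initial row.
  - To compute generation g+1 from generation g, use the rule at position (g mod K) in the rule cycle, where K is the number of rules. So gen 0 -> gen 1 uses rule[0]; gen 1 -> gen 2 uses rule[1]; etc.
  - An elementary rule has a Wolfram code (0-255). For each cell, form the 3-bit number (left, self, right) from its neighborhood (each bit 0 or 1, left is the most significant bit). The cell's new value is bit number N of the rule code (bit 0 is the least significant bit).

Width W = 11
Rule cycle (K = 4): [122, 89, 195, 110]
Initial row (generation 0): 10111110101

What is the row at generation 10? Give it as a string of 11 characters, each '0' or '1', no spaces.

Gen 0: 10111110101
Gen 1 (rule 122): 01100011010
Gen 2 (rule 89): 01111011001
Gen 3 (rule 195): 10111001010
Gen 4 (rule 110): 11101011110
Gen 5 (rule 122): 10110110011
Gen 6 (rule 89): 00110111011
Gen 7 (rule 195): 11010011001
Gen 8 (rule 110): 11110111011
Gen 9 (rule 122): 10011101111
Gen 10 (rule 89): 01010101001

Answer: 01010101001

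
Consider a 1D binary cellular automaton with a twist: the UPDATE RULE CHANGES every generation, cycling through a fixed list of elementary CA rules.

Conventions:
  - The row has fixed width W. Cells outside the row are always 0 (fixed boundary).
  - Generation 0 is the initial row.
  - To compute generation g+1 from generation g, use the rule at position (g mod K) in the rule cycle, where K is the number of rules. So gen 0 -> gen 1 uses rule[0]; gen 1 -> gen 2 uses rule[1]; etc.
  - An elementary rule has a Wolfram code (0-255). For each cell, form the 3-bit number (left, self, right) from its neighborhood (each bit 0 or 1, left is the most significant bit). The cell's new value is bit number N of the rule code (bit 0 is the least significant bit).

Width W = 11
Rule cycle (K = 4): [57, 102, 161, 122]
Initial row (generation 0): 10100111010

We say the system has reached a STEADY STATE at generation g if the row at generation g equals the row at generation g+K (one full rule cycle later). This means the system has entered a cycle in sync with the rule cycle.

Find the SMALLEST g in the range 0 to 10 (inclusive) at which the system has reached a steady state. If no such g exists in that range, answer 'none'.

Gen 0: 10100111010
Gen 1 (rule 57): 01010100101
Gen 2 (rule 102): 11111101111
Gen 3 (rule 161): 01111010110
Gen 4 (rule 122): 11001101111
Gen 5 (rule 57): 10101011000
Gen 6 (rule 102): 11111101000
Gen 7 (rule 161): 01111010011
Gen 8 (rule 122): 11001101111
Gen 9 (rule 57): 10101011000
Gen 10 (rule 102): 11111101000
Gen 11 (rule 161): 01111010011
Gen 12 (rule 122): 11001101111
Gen 13 (rule 57): 10101011000
Gen 14 (rule 102): 11111101000

Answer: 4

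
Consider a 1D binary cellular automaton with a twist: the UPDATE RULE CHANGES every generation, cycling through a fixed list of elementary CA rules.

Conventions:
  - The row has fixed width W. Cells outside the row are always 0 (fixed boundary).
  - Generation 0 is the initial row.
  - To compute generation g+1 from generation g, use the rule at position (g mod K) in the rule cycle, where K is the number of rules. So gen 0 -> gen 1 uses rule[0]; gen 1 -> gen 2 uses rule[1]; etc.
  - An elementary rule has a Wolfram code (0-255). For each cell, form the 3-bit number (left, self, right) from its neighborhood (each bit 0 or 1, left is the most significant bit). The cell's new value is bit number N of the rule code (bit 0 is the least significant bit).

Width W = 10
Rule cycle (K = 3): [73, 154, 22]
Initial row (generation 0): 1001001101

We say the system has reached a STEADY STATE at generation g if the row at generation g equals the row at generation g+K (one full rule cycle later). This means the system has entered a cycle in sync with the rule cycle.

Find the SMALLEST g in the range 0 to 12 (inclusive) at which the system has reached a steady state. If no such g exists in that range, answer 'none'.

Gen 0: 1001001101
Gen 1 (rule 73): 0000001100
Gen 2 (rule 154): 0000011010
Gen 3 (rule 22): 0000100011
Gen 4 (rule 73): 1110001011
Gen 5 (rule 154): 1101010010
Gen 6 (rule 22): 0001011111
Gen 7 (rule 73): 1100010001
Gen 8 (rule 154): 1010101010
Gen 9 (rule 22): 1010101011
Gen 10 (rule 73): 0000000011
Gen 11 (rule 154): 0000000110
Gen 12 (rule 22): 0000001001
Gen 13 (rule 73): 1111100000
Gen 14 (rule 154): 1111010000
Gen 15 (rule 22): 0000011000

Answer: none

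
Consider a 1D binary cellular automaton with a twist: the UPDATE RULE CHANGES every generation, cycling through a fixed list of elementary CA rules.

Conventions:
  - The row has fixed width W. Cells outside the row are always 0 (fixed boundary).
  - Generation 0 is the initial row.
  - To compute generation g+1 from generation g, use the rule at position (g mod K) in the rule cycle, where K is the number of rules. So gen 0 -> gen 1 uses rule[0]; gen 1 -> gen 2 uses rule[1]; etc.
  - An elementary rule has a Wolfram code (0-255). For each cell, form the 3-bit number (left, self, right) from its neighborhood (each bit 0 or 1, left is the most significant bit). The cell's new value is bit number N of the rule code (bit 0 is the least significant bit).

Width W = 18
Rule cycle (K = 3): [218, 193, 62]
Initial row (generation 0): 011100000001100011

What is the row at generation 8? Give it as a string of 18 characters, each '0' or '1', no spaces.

Gen 0: 011100000001100011
Gen 1 (rule 218): 111110000011110111
Gen 2 (rule 193): 011110111001110011
Gen 3 (rule 62): 110001100111001110
Gen 4 (rule 218): 111011111111111111
Gen 5 (rule 193): 011001111111111111
Gen 6 (rule 62): 110111000000000000
Gen 7 (rule 218): 110111100000000000
Gen 8 (rule 193): 010011101111111111

Answer: 010011101111111111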